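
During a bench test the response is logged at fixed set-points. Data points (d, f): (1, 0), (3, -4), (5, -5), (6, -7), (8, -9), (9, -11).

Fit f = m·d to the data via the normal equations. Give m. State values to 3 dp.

Entries of XᵀX: Σd·d = 216.
And Σd·f = -250.
m = (-250)/216 = -1.15741.

m = -1.157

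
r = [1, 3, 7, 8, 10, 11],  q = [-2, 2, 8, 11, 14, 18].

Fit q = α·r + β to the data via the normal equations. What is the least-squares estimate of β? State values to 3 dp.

β = -4.086

XᵀX·[α, β]ᵀ = Xᵀq reads: 344·α + 40·β = 486;  40·α + 6·β = 51.
(Σr·r = 344, Σr = 40, Σ1 = 6, Σr·q = 486, Σq = 51.)
det = 344·6 − 40² = 464.
α = (486·6 − 40·51)/464 = 219/116; β = (344·51 − 40·486)/464 = -237/58.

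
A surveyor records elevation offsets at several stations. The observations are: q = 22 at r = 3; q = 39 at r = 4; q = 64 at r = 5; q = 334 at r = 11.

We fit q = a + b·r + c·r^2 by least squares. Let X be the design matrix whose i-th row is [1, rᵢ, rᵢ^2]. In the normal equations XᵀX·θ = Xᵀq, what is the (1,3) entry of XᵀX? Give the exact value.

171

Row 1 ↔ basis 1, column 3 ↔ basis r^2, so (XᵀX)_{1,3} = Σᵢ r^2 = (1)·(9) + (1)·(16) + (1)·(25) + (1)·(121) = 171.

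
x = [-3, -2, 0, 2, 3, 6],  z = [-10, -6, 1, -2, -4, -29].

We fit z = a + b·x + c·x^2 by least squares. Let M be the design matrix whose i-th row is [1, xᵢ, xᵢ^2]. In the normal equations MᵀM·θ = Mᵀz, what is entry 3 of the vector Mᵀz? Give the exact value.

-1202

Entry 3 ↔ basis x^2, so (Mᵀz)_{3} = Σᵢ (x^2)·zᵢ = (9)·(-10) + (4)·(-6) + (0)·(1) + (4)·(-2) + (9)·(-4) + (36)·(-29) = -1202.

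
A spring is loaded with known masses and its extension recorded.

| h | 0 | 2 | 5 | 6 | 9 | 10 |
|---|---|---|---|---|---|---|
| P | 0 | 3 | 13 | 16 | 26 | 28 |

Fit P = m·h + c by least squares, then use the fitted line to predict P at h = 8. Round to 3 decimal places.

P̂ = 22.204

XᵀX·[m, c]ᵀ = XᵀP reads: 246·m + 32·c = 681;  32·m + 6·c = 86.
(Σh·h = 246, Σh = 32, Σ1 = 6, Σh·P = 681, ΣP = 86.)
Eliminating c: 6·(row 1) − 32·(row 2) gives 452·m = 6·681 − 32·86 = 1334, so m = 667/226.
Then c = (86 − 32·(667/226))/6 = -159/113.
At h = 8: P̂ = (667/226)·(8) + (-159/113)·(1) = 2509/113.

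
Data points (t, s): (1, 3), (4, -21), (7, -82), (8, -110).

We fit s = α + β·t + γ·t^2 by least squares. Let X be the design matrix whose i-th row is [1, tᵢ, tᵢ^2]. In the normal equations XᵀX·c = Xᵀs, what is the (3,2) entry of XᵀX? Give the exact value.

920

Row 3 ↔ basis t^2, column 2 ↔ basis t, so (XᵀX)_{3,2} = Σᵢ (t^2)·(t) = (1)·(1) + (16)·(4) + (49)·(7) + (64)·(8) = 920.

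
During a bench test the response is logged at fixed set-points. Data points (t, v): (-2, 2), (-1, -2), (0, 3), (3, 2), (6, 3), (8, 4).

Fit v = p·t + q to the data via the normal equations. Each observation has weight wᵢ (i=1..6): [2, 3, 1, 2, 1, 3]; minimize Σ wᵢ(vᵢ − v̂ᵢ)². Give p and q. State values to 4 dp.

AᵀWA·[p, q]ᵀ = AᵀWv reads: 257·p + 29·q = 124;  29·p + 12·q = 20.
Eliminating q: 12·(row 1) − 29·(row 2) gives 2243·p = 12·124 − 29·20 = 908, so p = 908/2243.
Then q = (20 − 29·(908/2243))/12 = 1544/2243.

p = 0.4048, q = 0.6884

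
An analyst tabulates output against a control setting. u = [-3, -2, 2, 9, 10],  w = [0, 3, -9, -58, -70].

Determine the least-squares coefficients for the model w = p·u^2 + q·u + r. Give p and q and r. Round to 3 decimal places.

Setting ∂/∂p … = 0 gives: 16674·p + 1702·q + 198·r = -11722;  1702·p + 198·q + 16·r = -1246;  198·p + 16·q + 5·r = -134.
Inverting the 3×3 Gram matrix, [p, q, r]ᵀ = [-21473/48511, -113770/48511, -85700/48511]ᵀ.

p = -0.443, q = -2.345, r = -1.767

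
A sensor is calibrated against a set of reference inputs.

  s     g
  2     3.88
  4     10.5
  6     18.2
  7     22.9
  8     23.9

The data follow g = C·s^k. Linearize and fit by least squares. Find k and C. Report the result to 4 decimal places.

Taking logs, ln g = k·ln s + ln C, so regress ln g on ln s.
Sums: Σln s = 7.8966, Σ(ln s)² = 13.7233, Σln g = 12.9136, Σln s·ln g = 22.0909.
Normal system: [[13.7233, 7.8966]; [7.8966, 5]]·[k, ln C]ᵀ = [22.0909, 12.9136]ᵀ.
Solving (det = 6.2610): k = 1.35464, ln C = 0.44333, so C = exp(0.44333) = 1.55788.

k = 1.3546, C = 1.5579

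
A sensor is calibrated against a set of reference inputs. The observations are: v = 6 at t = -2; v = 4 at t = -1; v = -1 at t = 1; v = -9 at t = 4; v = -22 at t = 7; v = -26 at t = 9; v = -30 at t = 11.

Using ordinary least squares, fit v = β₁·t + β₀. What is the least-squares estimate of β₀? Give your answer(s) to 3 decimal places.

The normal equations are: 273·β₁ + 29·β₀ = -771;  29·β₁ + 7·β₀ = -78.
(Σt·t = 273, Σt = 29, Σ1 = 7, Σt·v = -771, Σv = -78.)
Δ = 273·7 − 29² = 1070.
β₁ = ((-771)·7 − 29·(-78))/1070 = -627/214; β₀ = (273·(-78) − 29·(-771))/1070 = 213/214.

β₀ = 0.995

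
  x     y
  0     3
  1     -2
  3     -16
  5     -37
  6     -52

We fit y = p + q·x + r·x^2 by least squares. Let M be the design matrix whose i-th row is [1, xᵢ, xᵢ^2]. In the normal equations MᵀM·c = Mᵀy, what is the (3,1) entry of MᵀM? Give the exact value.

Row 3 ↔ basis x^2, column 1 ↔ basis 1, so (MᵀM)_{3,1} = Σᵢ x^2 = (0)·(1) + (1)·(1) + (9)·(1) + (25)·(1) + (36)·(1) = 71.

71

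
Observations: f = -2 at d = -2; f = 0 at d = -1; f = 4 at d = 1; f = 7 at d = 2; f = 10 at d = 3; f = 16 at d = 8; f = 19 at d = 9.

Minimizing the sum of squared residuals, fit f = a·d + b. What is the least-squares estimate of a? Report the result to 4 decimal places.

a = 1.8409

Sums needed: Σd·d = 164, Σd = 20, Σ1 = 7.
And Σd·f = 351, Σf = 54.
Eliminating b: 7·(row 1) − 20·(row 2) gives 748·a = 7·351 − 20·54 = 1377, so a = 81/44.
Then b = (54 − 20·(81/44))/7 = 27/11.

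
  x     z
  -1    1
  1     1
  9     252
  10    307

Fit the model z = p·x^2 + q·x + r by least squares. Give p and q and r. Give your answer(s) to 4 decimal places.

p = 3.0211, q = 0.8181, r = -1.8503

Forming MᵀM = [[16563, 1729, 183]; [1729, 183, 19]; [183, 19, 4]] and Mᵀz = [51114, 5338, 561]ᵀ gives MᵀM·[p, q, r]ᵀ = Mᵀz.
Inverting the 3×3 Gram matrix, [p, q, r]ᵀ = [123997/41044, 33579/41044, -37971/20522]ᵀ.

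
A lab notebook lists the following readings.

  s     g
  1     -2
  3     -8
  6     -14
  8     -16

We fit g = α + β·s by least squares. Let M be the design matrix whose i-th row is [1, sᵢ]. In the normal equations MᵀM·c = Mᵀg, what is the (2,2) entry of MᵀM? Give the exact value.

110

Row 2 ↔ basis s, column 2 ↔ basis s, so (MᵀM)_{2,2} = Σᵢ (s)·(s) = (1)·(1) + (3)·(3) + (6)·(6) + (8)·(8) = 110.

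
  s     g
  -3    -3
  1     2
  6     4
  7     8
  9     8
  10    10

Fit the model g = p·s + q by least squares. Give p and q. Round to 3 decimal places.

XᵀX·[p, q]ᵀ = Xᵀg reads: 276·p + 30·q = 263;  30·p + 6·q = 29.
(Σs·s = 276, Σs = 30, Σ1 = 6, Σs·g = 263, Σg = 29.)
Eliminating q: 6·(row 1) − 30·(row 2) gives 756·p = 6·263 − 30·29 = 708, so p = 59/63.
Then q = (29 − 30·(59/63))/6 = 19/126.

p = 0.937, q = 0.151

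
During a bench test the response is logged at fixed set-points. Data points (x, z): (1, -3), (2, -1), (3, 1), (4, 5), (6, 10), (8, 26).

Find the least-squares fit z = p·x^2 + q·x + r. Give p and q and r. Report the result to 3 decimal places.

Sums needed: Σx^2·x^2 = 5746, Σx^2·x = 828, Σx^2 = 130, Σx·x = 130, Σx = 24, Σ1 = 6.
For Aᵀz: Σx^2·z = 2106, Σx·z = 286, Σz = 38.
So AᵀA·[p, q, r]ᵀ = Aᵀz: [[5746, 828, 130]; [828, 130, 24]; [130, 24, 6]]·[p, q, r]ᵀ = [2106, 286, 38]ᵀ.
Row-reducing yields p = 877/1775, q = -949/1775, r = -3964/1775.

p = 0.494, q = -0.535, r = -2.233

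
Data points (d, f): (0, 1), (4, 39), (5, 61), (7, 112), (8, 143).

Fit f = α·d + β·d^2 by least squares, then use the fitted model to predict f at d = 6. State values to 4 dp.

f̂ = 83.8447

From the data, Σd·d = 154, Σd·d^2 = 1044, Σd^2·d^2 = 7378.
Moment sums: Σd·f = 2389, Σd^2·f = 16789.
So AᵀA·[α, β]ᵀ = Aᵀf: [[154, 1044]; [1044, 7378]]·[α, β]ᵀ = [2389, 16789]ᵀ.
det = 154·7378 − 1044² = 46276.
α = (2389·7378 − 1044·16789)/46276 = 49163/23138; β = (154·16789 − 1044·2389)/46276 = 45695/23138.
At d = 6: f̂ = (49163/23138)·(6) + (45695/23138)·(36) = 969999/11569.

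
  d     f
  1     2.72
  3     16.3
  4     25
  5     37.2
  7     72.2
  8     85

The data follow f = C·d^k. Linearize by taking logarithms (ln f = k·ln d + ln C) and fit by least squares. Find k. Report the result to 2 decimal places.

Let Y = ln f. Fitting Y = k·ln d + ln C by least squares:
AᵀA = [[13.8297, 8.1197]; [8.1197, 6]], rhs = [30.9146, 19.3491]ᵀ  (here Σln d = 8.1197, Σ(ln d)² = 13.8297, Σln f = 19.3491, Σln d·ln f = 30.9146).
Slope k = (n·Σln d·ln f − Σln d·Σln f)/(n·Σ(ln d)² − (Σln d)²) = (6·30.9146 − 8.1197·19.3491)/17.0487 = 1.66458; ln C = (Σln f − k·Σln d)/n = 0.97220.

k = 1.66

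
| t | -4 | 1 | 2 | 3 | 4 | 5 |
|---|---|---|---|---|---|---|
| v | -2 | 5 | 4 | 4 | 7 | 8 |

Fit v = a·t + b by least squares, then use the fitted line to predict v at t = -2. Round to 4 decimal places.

Compute the Gram sums: Σt·t = 71, Σt = 11, Σ1 = 6.
And Σt·v = 101, Σv = 26.
XᵀX·[a, b]ᵀ = Xᵀv becomes [[71, 11]; [11, 6]]·[a, b]ᵀ = [101, 26]ᵀ.
Eliminating b: 6·(row 1) − 11·(row 2) gives 305·a = 6·101 − 11·26 = 320, so a = 64/61.
Then b = (26 − 11·(64/61))/6 = 147/61.
At t = -2: v̂ = (64/61)·(-2) + (147/61)·(1) = 19/61.

v̂ = 0.3115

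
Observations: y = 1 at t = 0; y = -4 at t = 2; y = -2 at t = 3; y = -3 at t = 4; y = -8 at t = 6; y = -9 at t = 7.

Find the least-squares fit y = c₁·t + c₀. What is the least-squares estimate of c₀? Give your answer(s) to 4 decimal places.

Entries of XᵀX: Σt·t = 114, Σt = 22, Σ1 = 6.
And Σt·y = -137, Σy = -25.
Eliminating c₀: 6·(row 1) − 22·(row 2) gives 200·c₁ = 6·(-137) − 22·(-25) = -272, so c₁ = -34/25.
Then c₀ = ((-25) − 22·(-34/25))/6 = 41/50.

c₀ = 0.8200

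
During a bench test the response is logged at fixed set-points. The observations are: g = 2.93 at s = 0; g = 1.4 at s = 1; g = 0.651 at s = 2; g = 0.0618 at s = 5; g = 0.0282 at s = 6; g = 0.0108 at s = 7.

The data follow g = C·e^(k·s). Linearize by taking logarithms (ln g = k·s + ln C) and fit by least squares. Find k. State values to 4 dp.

Taking logs, ln g = k·s + ln C, so regress ln g on s.
Σs = 21.0000, Σ(s)² = 115.0000, Σln g = -9.8983, Σs·ln g = -67.5493.
Equations: 115.0000·k + 21.0000·ln C = -67.5493;  21.0000·k + 6·ln C = -9.8983.
Slope k = (n·Σs·ln g − Σs·Σln g)/(n·Σ(s)² − (Σs)²) = (6·-67.5493 − 21.0000·-9.8983)/249.0000 = -0.79290; ln C = (Σln g − k·Σs)/n = 1.12544.

k = -0.7929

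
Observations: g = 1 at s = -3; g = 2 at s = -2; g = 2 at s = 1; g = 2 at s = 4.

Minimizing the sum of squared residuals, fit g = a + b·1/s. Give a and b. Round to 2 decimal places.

The normal system XᵀX·[a, b]ᵀ = Xᵀg is [[4, 5/12]; [5/12, 205/144]]·[a, b]ᵀ = [7, 7/6]ᵀ.
Δ = 4·(205/144) − (5/12)² = 265/48.
a = (7·(205/144) − (5/12)·(7/6))/(265/48) = 91/53; b = (4·(7/6) − (5/12)·7)/(265/48) = 84/265.

a = 1.72, b = 0.32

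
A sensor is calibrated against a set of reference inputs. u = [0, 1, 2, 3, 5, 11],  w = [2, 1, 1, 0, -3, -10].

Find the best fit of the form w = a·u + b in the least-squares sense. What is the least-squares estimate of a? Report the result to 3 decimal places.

Sums needed: Σu·u = 160, Σu = 22, Σ1 = 6.
And Σu·w = -122, Σw = -9.
So MᵀM·[a, b]ᵀ = Mᵀw: [[160, 22]; [22, 6]]·[a, b]ᵀ = [-122, -9]ᵀ.
det = 160·6 − 22² = 476.
a = ((-122)·6 − 22·(-9))/476 = -267/238; b = (160·(-9) − 22·(-122))/476 = 311/119.

a = -1.122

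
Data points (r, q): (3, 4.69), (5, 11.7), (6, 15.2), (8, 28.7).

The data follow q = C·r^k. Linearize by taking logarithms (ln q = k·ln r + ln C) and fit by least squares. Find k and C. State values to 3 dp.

Linearized form: ln q = k·ln r + ln C. From the 4 transformed points,
Σln r = 6.5793, Σ(ln r)² = 11.3317, Σln q = 10.0832, Σln r·ln q = 17.5128.
Equations: 11.3317·k + 6.5793·ln C = 17.5128;  6.5793·k + 4·ln C = 10.0832.
Solving (det = 2.0403): k = 1.81886, ln C = -0.47087, so C = exp(-0.47087) = 0.62446.

k = 1.819, C = 0.624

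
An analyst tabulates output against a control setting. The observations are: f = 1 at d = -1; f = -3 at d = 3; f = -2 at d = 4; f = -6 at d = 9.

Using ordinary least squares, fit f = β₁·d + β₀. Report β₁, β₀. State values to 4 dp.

With design matrix X, XᵀX = [[107, 15]; [15, 4]] and Xᵀf = [-72, -10]ᵀ.
Determinant 107·4 − 15² = 203.
β₁ = ((-72)·4 − 15·(-10))/203 = -138/203; β₀ = (107·(-10) − 15·(-72))/203 = 10/203.

β₁ = -0.6798, β₀ = 0.0493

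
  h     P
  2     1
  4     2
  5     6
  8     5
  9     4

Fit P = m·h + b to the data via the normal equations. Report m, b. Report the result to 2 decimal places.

MᵀM·[m, b]ᵀ = MᵀP reads: 190·m + 28·b = 116;  28·m + 5·b = 18.
(Σh·h = 190, Σh = 28, Σ1 = 5, Σh·P = 116, ΣP = 18.)
det = 190·5 − 28² = 166.
m = (116·5 − 28·18)/166 = 38/83; b = (190·18 − 28·116)/166 = 86/83.

m = 0.46, b = 1.04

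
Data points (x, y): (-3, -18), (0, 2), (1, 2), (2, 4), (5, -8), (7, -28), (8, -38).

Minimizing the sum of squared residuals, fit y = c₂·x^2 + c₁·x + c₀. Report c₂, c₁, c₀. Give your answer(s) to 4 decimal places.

With design matrix A, AᵀA = [[7220, 962, 152]; [962, 152, 20]; [152, 20, 7]] and Aᵀy = [-4148, -476, -84]ᵀ.
Row-reducing yields c₂ = -55946/54427, c₁ = 175830/54427, c₀ = 59332/54427.

c₂ = -1.0279, c₁ = 3.2306, c₀ = 1.0901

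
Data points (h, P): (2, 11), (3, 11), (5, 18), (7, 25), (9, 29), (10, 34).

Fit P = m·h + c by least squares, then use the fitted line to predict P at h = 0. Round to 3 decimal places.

P̂ = 3.679

MᵀM·[m, c]ᵀ = MᵀP reads: 268·m + 36·c = 921;  36·m + 6·c = 128.
(Σh·h = 268, Σh = 36, Σ1 = 6, Σh·P = 921, ΣP = 128.)
det = 268·6 − 36² = 312.
m = (921·6 − 36·128)/312 = 153/52; c = (268·128 − 36·921)/312 = 287/78.
At h = 0: P̂ = (153/52)·(0) + (287/78)·(1) = 287/78.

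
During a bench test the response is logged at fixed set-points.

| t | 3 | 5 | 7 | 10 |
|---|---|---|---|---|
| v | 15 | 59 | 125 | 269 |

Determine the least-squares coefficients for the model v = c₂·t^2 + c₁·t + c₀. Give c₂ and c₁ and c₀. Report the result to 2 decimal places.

The normal system AᵀA·[c₂, c₁, c₀]ᵀ = Aᵀv is [[13107, 1495, 183]; [1495, 183, 25]; [183, 25, 4]]·[c₂, c₁, c₀]ᵀ = [34635, 3905, 468]ᵀ.
Inverting the 3×3 Gram matrix, [c₂, c₁, c₀]ᵀ = [9517/3278, -4875/3278, -10704/1639]ᵀ.

c₂ = 2.90, c₁ = -1.49, c₀ = -6.53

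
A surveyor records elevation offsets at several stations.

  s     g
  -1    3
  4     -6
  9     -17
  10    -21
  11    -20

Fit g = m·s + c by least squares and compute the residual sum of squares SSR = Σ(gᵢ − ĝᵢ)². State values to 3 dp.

Entries of AᵀA: Σs·s = 319, Σs = 33, Σ1 = 5.
For Aᵀg: Σs·g = -610, Σg = -61.
Normal equations: [[319, 33]; [33, 5]]·[m, c]ᵀ = [-610, -61]ᵀ.
Determinant 319·5 − 33² = 506.
m = ((-610)·5 − 33·(-61))/506 = -1037/506; c = (319·(-61) − 33·(-610))/506 = 61/46.
Residuals: -95/253, 441/506, 30/253, -927/506, 28/23; SSR = 2911/506.

SSR = 5.753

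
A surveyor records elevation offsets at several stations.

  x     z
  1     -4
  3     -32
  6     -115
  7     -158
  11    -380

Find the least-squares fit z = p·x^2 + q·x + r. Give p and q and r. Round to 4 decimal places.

p = -3.0280, q = -1.2260, r = -0.1257

AᵀA·[p, q, r]ᵀ = Aᵀz reads: 18420·p + 1918·q + 216·r = -58154;  1918·p + 216·q + 28·r = -6076;  216·p + 28·q + 5·r = -689.
(Σx^2·x^2 = 18420, Σx^2·x = 1918, Σx^2 = 216, Σx·x = 216, Σx = 28, Σ1 = 5, Σx^2·z = -58154, Σx·z = -6076, Σz = -689.)
Inverting the 3×3 Gram matrix, [p, q, r]ᵀ = [-19588/6469, -7931/6469, -813/6469]ᵀ.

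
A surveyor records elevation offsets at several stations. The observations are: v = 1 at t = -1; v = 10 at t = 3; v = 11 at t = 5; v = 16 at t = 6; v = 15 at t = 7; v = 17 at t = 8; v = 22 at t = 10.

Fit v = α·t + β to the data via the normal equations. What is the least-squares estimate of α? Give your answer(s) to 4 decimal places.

With design matrix M, MᵀM = [[284, 38]; [38, 7]] and Mᵀv = [641, 92]ᵀ.
Determinant 284·7 − 38² = 544.
α = (641·7 − 38·92)/544 = 991/544; β = (284·92 − 38·641)/544 = 885/272.

α = 1.8217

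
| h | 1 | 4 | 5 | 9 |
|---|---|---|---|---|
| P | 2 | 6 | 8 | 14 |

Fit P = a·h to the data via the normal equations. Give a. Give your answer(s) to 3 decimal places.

Forming AᵀA = [[123]] and AᵀP = [192]ᵀ gives AᵀA·[a]ᵀ = AᵀP.
Hence a = 192 / 123 ≈ 1.56098.

a = 1.561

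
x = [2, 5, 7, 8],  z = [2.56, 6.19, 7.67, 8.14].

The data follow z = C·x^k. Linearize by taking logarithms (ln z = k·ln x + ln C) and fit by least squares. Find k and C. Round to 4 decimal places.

Taking logs, ln z = k·ln x + ln C, so regress ln z on ln x.
XᵀX = [[11.1814, 6.3279]; [6.3279, 4]], rhs = [11.9101, 6.8970]ᵀ  (here Σln x = 6.3279, Σ(ln x)² = 11.1814, Σln z = 6.8970, Σln x·ln z = 11.9101).
Solving (det = 4.6828): k = 0.85337, ln C = 0.37425, so C = exp(0.37425) = 1.45390.

k = 0.8534, C = 1.4539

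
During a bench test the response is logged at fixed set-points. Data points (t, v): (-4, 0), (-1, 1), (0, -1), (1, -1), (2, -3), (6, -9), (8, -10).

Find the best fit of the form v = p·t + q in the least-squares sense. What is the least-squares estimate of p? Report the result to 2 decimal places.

Compute the Gram sums: Σt·t = 122, Σt = 12, Σ1 = 7.
Moment sums: Σt·v = -142, Σv = -23.
So XᵀX·[p, q]ᵀ = Xᵀv: [[122, 12]; [12, 7]]·[p, q]ᵀ = [-142, -23]ᵀ.
Eliminating q: 7·(row 1) − 12·(row 2) gives 710·p = 7·(-142) − 12·(-23) = -718, so p = -359/355.
Then q = ((-23) − 12·(-359/355))/7 = -551/355.

p = -1.01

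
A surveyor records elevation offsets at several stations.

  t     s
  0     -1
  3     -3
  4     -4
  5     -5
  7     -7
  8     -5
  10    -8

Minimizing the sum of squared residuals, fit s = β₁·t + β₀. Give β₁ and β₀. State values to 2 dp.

With design matrix M, MᵀM = [[263, 37]; [37, 7]] and Mᵀs = [-219, -33]ᵀ.
Determinant 263·7 − 37² = 472.
β₁ = ((-219)·7 − 37·(-33))/472 = -39/59; β₀ = (263·(-33) − 37·(-219))/472 = -72/59.

β₁ = -0.66, β₀ = -1.22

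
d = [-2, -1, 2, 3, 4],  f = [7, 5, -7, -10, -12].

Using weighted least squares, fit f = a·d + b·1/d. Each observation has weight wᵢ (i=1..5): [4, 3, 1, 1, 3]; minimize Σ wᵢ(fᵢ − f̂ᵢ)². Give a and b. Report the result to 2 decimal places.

The normal system AᵀWA·[a, b]ᵀ = AᵀWf is [[80, 12]; [12, 655/144]]·[a, b]ᵀ = [-259, -269/6]ᵀ.
Eliminating b: (655/144)·(row 1) − 12·(row 2) gives (1979/9)·a = (655/144)·(-259) − 12·(-269/6) = -92173/144, so a = -92173/31664.
Then b = ((-269/6) − 12·(-92173/31664))/(655/144) = -4308/1979.

a = -2.91, b = -2.18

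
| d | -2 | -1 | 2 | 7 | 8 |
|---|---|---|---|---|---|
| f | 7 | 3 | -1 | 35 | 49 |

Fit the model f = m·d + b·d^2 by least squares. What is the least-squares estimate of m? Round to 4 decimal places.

m = -1.9344

Entries of MᵀM: Σd·d = 122, Σd·d^2 = 854, Σd^2·d^2 = 6530.
Moment sums: Σd·f = 618, Σd^2·f = 4878.
Determinant 122·6530 − 854² = 67344.
m = (618·6530 − 854·4878)/67344 = -118/61; b = (122·4878 − 854·618)/67344 = 1.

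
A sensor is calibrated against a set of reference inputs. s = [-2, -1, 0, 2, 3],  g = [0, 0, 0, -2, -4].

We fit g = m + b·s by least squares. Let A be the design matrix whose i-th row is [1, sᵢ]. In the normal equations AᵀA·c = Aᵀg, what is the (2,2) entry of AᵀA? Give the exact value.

Row 2 ↔ basis s, column 2 ↔ basis s, so (AᵀA)_{2,2} = Σᵢ (s)·(s) = (-2)·(-2) + (-1)·(-1) + (0)·(0) + (2)·(2) + (3)·(3) = 18.

18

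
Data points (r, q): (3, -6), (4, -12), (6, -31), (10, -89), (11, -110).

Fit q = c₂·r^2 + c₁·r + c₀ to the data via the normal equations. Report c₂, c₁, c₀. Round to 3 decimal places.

c₂ = -0.952, c₁ = 0.405, c₀ = 1.367

From the data, Σr^2·r^2 = 26274, Σr^2·r = 2638, Σr^2 = 282, Σr·r = 282, Σr = 34, Σ1 = 5.
Right-hand side: Σr^2·q = -23572, Σr·q = -2352, Σq = -248.
Inverting the 3×3 Gram matrix, [c₂, c₁, c₀]ᵀ = [-421/442, 179/442, 302/221]ᵀ.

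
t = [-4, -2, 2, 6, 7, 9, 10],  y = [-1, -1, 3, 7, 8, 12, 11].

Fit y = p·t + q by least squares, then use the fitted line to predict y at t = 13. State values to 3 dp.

Forming XᵀX = [[290, 28]; [28, 7]] and Xᵀy = [328, 39]ᵀ gives XᵀX·[p, q]ᵀ = Xᵀy.
Δ = 290·7 − 28² = 1246.
p = (328·7 − 28·39)/1246 = 86/89; q = (290·39 − 28·328)/1246 = 1063/623.
At t = 13: ŷ = (86/89)·(13) + (1063/623)·(1) = 8889/623.

ŷ = 14.268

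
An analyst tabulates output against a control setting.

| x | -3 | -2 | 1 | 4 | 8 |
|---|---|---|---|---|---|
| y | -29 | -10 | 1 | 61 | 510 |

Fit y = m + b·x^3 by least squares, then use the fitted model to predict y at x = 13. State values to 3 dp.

Forming AᵀA = [[5, 542]; [542, 267034]] and Aᵀy = [533, 265888]ᵀ gives AᵀA·[m, b]ᵀ = Aᵀy.
det = 5·267034 − 542² = 1041406.
m = (533·267034 − 542·265888)/1041406 = -891087/520703; b = (5·265888 − 542·533)/1041406 = 520277/520703.
At x = 13: ŷ = (-891087/520703)·(1) + (520277/520703)·(2197) = 1142157482/520703.

ŷ = 2193.491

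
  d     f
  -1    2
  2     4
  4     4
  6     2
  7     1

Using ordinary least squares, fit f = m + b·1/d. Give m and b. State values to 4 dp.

m = 2.5884, b = 0.9717

Forming MᵀM = [[5, 5/84]; [5/84, 9601/7056]] and Mᵀf = [13, 31/21]ᵀ gives MᵀM·[m, b]ᵀ = Mᵀf.
Determinant 5·(9601/7056) − (5/84)² = 11995/1764.
m = (13·(9601/7056) − (5/84)·(31/21))/(11995/1764) = 124193/47980; b = (5·(31/21) − (5/84)·13)/(11995/1764) = 2331/2399.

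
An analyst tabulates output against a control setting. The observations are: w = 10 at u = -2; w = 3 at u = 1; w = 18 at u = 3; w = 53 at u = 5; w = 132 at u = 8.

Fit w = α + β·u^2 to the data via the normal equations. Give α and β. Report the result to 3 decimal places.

α = 0.977, β = 2.050

The normal equations are: 5·α + 103·β = 216;  103·α + 4819·β = 9978.
Eliminating β: 4819·(row 1) − 103·(row 2) gives 13486·α = 4819·216 − 103·9978 = 13170, so α = 6585/6743.
Then β = (9978 − 103·(6585/6743))/4819 = 13821/6743.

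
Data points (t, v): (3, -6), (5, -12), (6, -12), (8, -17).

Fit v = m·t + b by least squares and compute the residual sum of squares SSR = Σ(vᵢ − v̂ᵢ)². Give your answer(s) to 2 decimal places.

SSR = 2.58

The normal system XᵀX·[m, b]ᵀ = Xᵀv is [[134, 22]; [22, 4]]·[m, b]ᵀ = [-286, -47]ᵀ.
Eliminating b: 4·(row 1) − 22·(row 2) gives 52·m = 4·(-286) − 22·(-47) = -110, so m = -55/26.
Then b = ((-47) − 22·(-55/26))/4 = -3/26.
Residuals: 6/13, -17/13, 21/26, 1/26; SSR = 67/26.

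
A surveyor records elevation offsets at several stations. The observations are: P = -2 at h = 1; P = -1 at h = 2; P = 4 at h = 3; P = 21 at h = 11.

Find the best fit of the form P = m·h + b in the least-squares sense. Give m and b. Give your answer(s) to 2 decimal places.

Normal-equation sums: Σh·h = 135, Σh = 17, Σ1 = 4.
Moment sums: Σh·P = 239, ΣP = 22.
XᵀX·[m, b]ᵀ = XᵀP becomes [[135, 17]; [17, 4]]·[m, b]ᵀ = [239, 22]ᵀ.
Eliminating b: 4·(row 1) − 17·(row 2) gives 251·m = 4·239 − 17·22 = 582, so m = 582/251.
Then b = (22 − 17·(582/251))/4 = -1093/251.

m = 2.32, b = -4.35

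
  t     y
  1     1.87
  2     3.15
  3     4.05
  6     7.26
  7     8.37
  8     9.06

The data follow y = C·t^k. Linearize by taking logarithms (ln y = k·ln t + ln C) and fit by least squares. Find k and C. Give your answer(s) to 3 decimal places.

Linearized form: ln y = k·ln t + ln C. From the 6 transformed points,
Σln t = 7.6089, Σ(ln t)² = 13.0084, Σln y = 9.4830, Σln t·ln y = 14.6011.
Equations: 13.0084·k + 7.6089·ln C = 14.6011;  7.6089·k + 6·ln C = 9.4830.
Solving (det = 20.1558): k = 0.76663, ln C = 0.60829, so C = exp(0.60829) = 1.83729.

k = 0.767, C = 1.837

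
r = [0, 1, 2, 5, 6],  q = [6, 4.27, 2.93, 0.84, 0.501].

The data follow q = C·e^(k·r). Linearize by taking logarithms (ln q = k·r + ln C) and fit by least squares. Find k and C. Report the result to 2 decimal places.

k = -0.41, C = 6.35

Let Y = ln q. Fitting Y = k·r + ln C by least squares:
Sums: Σr = 14.0000, Σ(r)² = 66.0000, Σln q = 3.4529, Σr·ln q = -1.4170.
Normal system: [[66.0000, 14.0000]; [14.0000, 5]]·[k, ln C]ᵀ = [-1.4170, 3.4529]ᵀ.
Solving (det = 134.0000): k = -0.41362, ln C = 1.84872, so C = exp(1.84872) = 6.35167.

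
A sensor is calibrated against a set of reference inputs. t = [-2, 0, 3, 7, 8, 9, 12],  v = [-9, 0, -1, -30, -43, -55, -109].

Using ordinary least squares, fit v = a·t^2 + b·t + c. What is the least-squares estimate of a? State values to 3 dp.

The normal equations are: 33891·a + 3331·b + 351·c = -24418;  3331·a + 351·b + 37·c = -2342;  351·a + 37·b + 7·c = -247.
Row-reducing yields a = -1192643/1240162, b = 3053885/1240162, c = -49719/620081.

a = -0.962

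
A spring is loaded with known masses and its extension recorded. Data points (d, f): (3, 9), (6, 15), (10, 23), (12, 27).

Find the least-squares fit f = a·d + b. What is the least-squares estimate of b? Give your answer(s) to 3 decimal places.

Setting ∂/∂a … = 0 gives: 289·a + 31·b = 671;  31·a + 4·b = 74.
Δ = 289·4 − 31² = 195.
a = (671·4 − 31·74)/195 = 2; b = (289·74 − 31·671)/195 = 3.

b = 3.000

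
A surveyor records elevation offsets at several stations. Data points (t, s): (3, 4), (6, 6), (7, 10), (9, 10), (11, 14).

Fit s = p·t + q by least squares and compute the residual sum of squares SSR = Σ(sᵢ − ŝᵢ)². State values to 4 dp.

SSR = 5.2826

Entries of MᵀM: Σt·t = 296, Σt = 36, Σ1 = 5.
And Σt·s = 362, Σs = 44.
MᵀM·[p, q]ᵀ = Mᵀs becomes [[296, 36]; [36, 5]]·[p, q]ᵀ = [362, 44]ᵀ.
Δ = 296·5 − 36² = 184.
p = (362·5 − 36·44)/184 = 113/92; q = (296·44 − 36·362)/184 = -1/23.
Residuals: 33/92, -61/46, 133/92, -93/92, 49/92; SSR = 243/46.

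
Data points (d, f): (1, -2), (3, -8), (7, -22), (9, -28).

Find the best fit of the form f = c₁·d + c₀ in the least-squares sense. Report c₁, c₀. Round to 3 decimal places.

c₁ = -3.300, c₀ = 1.500

The normal equations are: 140·c₁ + 20·c₀ = -432;  20·c₁ + 4·c₀ = -60.
Δ = 140·4 − 20² = 160.
c₁ = ((-432)·4 − 20·(-60))/160 = -33/10; c₀ = (140·(-60) − 20·(-432))/160 = 3/2.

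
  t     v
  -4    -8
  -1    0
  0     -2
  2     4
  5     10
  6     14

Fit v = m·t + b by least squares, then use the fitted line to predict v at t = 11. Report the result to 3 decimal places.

v̂ = 23.327

Setting ∂/∂m … = 0 gives: 82·m + 8·b = 174;  8·m + 6·b = 18.
(Σt·t = 82, Σt = 8, Σ1 = 6, Σt·v = 174, Σv = 18.)
Δ = 82·6 − 8² = 428.
m = (174·6 − 8·18)/428 = 225/107; b = (82·18 − 8·174)/428 = 21/107.
At t = 11: v̂ = (225/107)·(11) + (21/107)·(1) = 2496/107.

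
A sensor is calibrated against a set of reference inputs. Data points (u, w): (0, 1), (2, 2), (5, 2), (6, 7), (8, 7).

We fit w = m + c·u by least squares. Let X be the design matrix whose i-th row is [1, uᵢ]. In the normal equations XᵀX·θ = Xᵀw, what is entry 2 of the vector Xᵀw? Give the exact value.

Entry 2 ↔ basis u, so (Xᵀw)_{2} = Σᵢ (u)·wᵢ = (0)·(1) + (2)·(2) + (5)·(2) + (6)·(7) + (8)·(7) = 112.

112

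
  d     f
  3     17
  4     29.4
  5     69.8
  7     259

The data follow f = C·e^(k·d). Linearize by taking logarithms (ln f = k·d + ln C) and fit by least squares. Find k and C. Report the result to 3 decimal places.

k = 0.694, C = 2.032

With ln fᵢ as the transformed response and dᵢ as the regressor:
AᵀA = [[99.0000, 19.0000]; [19.0000, 4]], rhs = [82.1496, 16.0167]ᵀ  (here Σd = 19.0000, Σ(d)² = 99.0000, Σln f = 16.0167, Σd·ln f = 82.1496).
Δ = 99.0000·4 − (19.0000)² = 35.0000; k = (82.1496·4 − 19.0000·16.0167)/35.0000 = 0.69376, ln C = (99.0000·16.0167 − 19.0000·82.1496)/35.0000 = 0.70881, so C = exp(0.70881) = 2.03156.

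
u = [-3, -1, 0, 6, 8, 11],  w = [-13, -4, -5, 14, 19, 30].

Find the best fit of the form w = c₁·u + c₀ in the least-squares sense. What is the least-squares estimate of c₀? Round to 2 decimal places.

c₀ = -3.51

Sums needed: Σu·u = 231, Σu = 21, Σ1 = 6.
For Mᵀw: Σu·w = 609, Σw = 41.
Determinant 231·6 − 21² = 945.
c₁ = (609·6 − 21·41)/945 = 133/45; c₀ = (231·41 − 21·609)/945 = -158/45.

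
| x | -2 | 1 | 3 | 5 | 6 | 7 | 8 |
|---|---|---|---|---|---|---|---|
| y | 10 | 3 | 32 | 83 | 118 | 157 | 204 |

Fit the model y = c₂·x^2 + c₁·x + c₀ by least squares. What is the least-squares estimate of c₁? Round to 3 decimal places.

Forming MᵀM = [[8516, 1216, 188]; [1216, 188, 28]; [188, 28, 7]] and Mᵀy = [27403, 3933, 607]ᵀ gives MᵀM·[c₂, c₁, c₀]ᵀ = Mᵀy.
Solving the 3×3 system (Gaussian elimination) gives c₂ = 254335/84324, c₁ = 117055/84324, c₀ = 1097/7027.

c₁ = 1.388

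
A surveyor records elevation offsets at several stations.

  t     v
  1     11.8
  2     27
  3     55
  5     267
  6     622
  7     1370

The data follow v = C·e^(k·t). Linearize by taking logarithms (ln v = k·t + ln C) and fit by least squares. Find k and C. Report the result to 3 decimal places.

With ln vᵢ as the transformed response and tᵢ as the regressor:
Σt = 24.0000, Σ(t)² = 124.0000, Σln v = 29.0140, Σt·ln v = 138.1736.
Equations: 124.0000·k + 24.0000·ln C = 138.1736;  24.0000·k + 6·ln C = 29.0140.
Slope k = (n·Σt·ln v − Σt·Σln v)/(n·Σ(t)² − (Σt)²) = (6·138.1736 − 24.0000·29.0140)/168.0000 = 0.78991; ln C = (Σln v − k·Σt)/n = 1.67602, so C = exp(1.67602) = 5.34427.

k = 0.790, C = 5.344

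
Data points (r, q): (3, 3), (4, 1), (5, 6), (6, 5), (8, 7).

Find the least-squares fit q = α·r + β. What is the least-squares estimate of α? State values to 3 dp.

Entries of MᵀM: Σr·r = 150, Σr = 26, Σ1 = 5.
Right-hand side: Σr·q = 129, Σq = 22.
MᵀM·[α, β]ᵀ = Mᵀq becomes [[150, 26]; [26, 5]]·[α, β]ᵀ = [129, 22]ᵀ.
det = 150·5 − 26² = 74.
α = (129·5 − 26·22)/74 = 73/74; β = (150·22 − 26·129)/74 = -27/37.

α = 0.986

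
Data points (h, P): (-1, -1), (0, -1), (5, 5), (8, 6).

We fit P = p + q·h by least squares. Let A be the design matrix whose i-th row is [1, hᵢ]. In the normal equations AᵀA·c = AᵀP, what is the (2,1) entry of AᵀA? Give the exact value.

Row 2 ↔ basis h, column 1 ↔ basis 1, so (AᵀA)_{2,1} = Σᵢ h = (-1)·(1) + (0)·(1) + (5)·(1) + (8)·(1) = 12.

12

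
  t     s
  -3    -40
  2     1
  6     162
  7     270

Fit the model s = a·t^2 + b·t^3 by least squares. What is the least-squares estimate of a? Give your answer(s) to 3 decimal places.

Forming AᵀA = [[3794, 24372]; [24372, 165098]] and Aᵀs = [18706, 128690]ᵀ gives AᵀA·[a, b]ᵀ = Aᵀs.
Determinant 3794·165098 − 24372² = 32387428.
a = (18706·165098 − 24372·128690)/32387428 = -12027373/8096857; b = (3794·128690 − 24372·18706)/32387428 = 8086807/8096857.

a = -1.485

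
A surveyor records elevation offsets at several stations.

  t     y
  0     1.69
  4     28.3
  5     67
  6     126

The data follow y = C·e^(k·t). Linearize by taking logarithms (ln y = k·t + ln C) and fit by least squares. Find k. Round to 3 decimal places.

k = 0.723

With ln yᵢ as the transformed response and tᵢ as the regressor:
XᵀX = [[77.0000, 15.0000]; [15.0000, 4]], rhs = [63.4126, 12.9086]ᵀ  (here Σt = 15.0000, Σ(t)² = 77.0000, Σln y = 12.9086, Σt·ln y = 63.4126).
Slope k = (n·Σt·ln y − Σt·Σln y)/(n·Σ(t)² − (Σt)²) = (4·63.4126 − 15.0000·12.9086)/83.0000 = 0.72316; ln C = (Σln y − k·Σt)/n = 0.51531.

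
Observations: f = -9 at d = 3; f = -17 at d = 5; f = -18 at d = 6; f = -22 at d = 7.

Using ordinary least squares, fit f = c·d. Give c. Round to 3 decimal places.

Setting ∂/∂c … = 0 gives: 119·c = -374.
(Σd·d = 119, Σd·f = -374.)
c = (-374)/119 = -3.14286.

c = -3.143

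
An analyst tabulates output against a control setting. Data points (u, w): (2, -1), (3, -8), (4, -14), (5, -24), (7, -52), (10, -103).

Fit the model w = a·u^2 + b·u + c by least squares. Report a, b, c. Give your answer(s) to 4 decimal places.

The normal system XᵀX·[a, b, c]ᵀ = Xᵀw is [[13379, 1567, 203]; [1567, 203, 31]; [203, 31, 6]]·[a, b, c]ᵀ = [-13748, -1596, -202]ᵀ.
Inverting the 3×3 Gram matrix, [a, b, c]ᵀ = [-7451/7788, -10289/7788, 3588/649]ᵀ.

a = -0.9567, b = -1.3211, c = 5.5285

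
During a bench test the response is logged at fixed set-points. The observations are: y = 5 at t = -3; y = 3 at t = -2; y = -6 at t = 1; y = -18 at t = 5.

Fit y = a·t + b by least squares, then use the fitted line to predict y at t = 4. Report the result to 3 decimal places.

Entries of AᵀA: Σt·t = 39, Σt = 1, Σ1 = 4.
And Σt·y = -117, Σy = -16.
AᵀA·[a, b]ᵀ = Aᵀy becomes [[39, 1]; [1, 4]]·[a, b]ᵀ = [-117, -16]ᵀ.
det = 39·4 − 1² = 155.
a = ((-117)·4 − 1·(-16))/155 = -452/155; b = (39·(-16) − 1·(-117))/155 = -507/155.
At t = 4: ŷ = (-452/155)·(4) + (-507/155)·(1) = -463/31.

ŷ = -14.935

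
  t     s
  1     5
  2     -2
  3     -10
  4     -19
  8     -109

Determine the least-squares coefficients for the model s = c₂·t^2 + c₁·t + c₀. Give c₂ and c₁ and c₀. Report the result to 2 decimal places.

c₂ = -1.97, c₁ = 1.61, c₀ = 4.17

From the data, Σt^2·t^2 = 4450, Σt^2·t = 612, Σt^2 = 94, Σt·t = 94, Σt = 18, Σ1 = 5.
For Mᵀs: Σt^2·s = -7373, Σt·s = -977, Σs = -135.
MᵀM·[c₂, c₁, c₀]ᵀ = Mᵀs becomes [[4450, 612, 94]; [612, 94, 18]; [94, 18, 5]]·[c₂, c₁, c₀]ᵀ = [-7373, -977, -135]ᵀ.
Solving the 3×3 system (Gaussian elimination) gives c₂ = -17111/8702, c₁ = 737/458, c₀ = 18161/4351.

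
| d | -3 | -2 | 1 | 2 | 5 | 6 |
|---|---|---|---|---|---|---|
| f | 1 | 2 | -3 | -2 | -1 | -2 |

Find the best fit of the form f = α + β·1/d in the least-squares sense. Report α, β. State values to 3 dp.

α = -0.259, β = -3.335

With design matrix X, XᵀX = [[6, 31/30]; [31/30, 1511/900]] and Xᵀf = [-5, -88/15]ᵀ.
det = 6·(1511/900) − (31/30)² = 1621/180.
α = ((-5)·(1511/900) − (31/30)·(-88/15))/(1621/180) = -2099/8105; β = (6·(-88/15) − (31/30)·(-5))/(1621/180) = -5406/1621.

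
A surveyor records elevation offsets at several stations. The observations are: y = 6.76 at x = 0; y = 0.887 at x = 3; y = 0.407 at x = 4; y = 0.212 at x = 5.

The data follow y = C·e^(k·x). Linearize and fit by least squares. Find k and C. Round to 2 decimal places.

Let Y = ln y. Fitting Y = k·x + ln C by least squares:
Sums: Σx = 12.0000, Σ(x)² = 50.0000, Σln y = -0.6590, Σx·ln y = -11.7113.
Normal system: [[50.0000, 12.0000]; [12.0000, 4]]·[k, ln C]ᵀ = [-11.7113, -0.6590]ᵀ.
Δ = 50.0000·4 − (12.0000)² = 56.0000; k = (-11.7113·4 − 12.0000·-0.6590)/56.0000 = -0.69531, ln C = (50.0000·-0.6590 − 12.0000·-11.7113)/56.0000 = 1.92118, so C = exp(1.92118) = 6.82903.

k = -0.70, C = 6.83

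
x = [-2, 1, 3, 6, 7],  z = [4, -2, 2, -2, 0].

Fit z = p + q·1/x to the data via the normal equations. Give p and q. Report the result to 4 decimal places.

The normal equations are: 5·p + (8/7)·q = 2;  (8/7)·p + (1243/882)·q = -11/3.
(Σ1 = 5, Σ1/x = 8/7, Σ1/x·1/x = 1243/882, Σz = 2, Σ1/x·z = -11/3.)
Determinant 5·(1243/882) − (8/7)² = 5063/882.
p = (2·(1243/882) − (8/7)·(-11/3))/(5063/882) = 6182/5063; q = (5·(-11/3) − (8/7)·2)/(5063/882) = -18186/5063.

p = 1.2210, q = -3.5919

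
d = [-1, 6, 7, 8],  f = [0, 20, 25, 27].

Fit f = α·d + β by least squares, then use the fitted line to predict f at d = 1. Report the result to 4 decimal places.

Compute the Gram sums: Σd·d = 150, Σd = 20, Σ1 = 4.
And Σd·f = 511, Σf = 72.
MᵀM·[α, β]ᵀ = Mᵀf becomes [[150, 20]; [20, 4]]·[α, β]ᵀ = [511, 72]ᵀ.
det = 150·4 − 20² = 200.
α = (511·4 − 20·72)/200 = 151/50; β = (150·72 − 20·511)/200 = 29/10.
At d = 1: f̂ = (151/50)·(1) + (29/10)·(1) = 148/25.

f̂ = 5.9200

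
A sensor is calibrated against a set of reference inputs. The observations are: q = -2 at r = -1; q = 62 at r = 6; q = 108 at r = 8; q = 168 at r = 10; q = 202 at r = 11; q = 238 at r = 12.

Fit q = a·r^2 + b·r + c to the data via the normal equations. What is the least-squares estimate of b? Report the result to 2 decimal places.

Setting ∂/∂a … = 0 gives: 50770·a + 4786·b + 466·c = 84656;  4786·a + 466·b + 46·c = 7996;  466·a + 46·b + 6·c = 776.
(Σr^2·r^2 = 50770, Σr^2·r = 4786, Σr^2 = 466, Σr·r = 466, Σr = 46, Σ1 = 6, Σr^2·q = 84656, Σr·q = 7996, Σq = 776.)
Solving the 3×3 system (Gaussian elimination) gives a = 10520/6747, b = 709/519, c = -5035/2249.

b = 1.37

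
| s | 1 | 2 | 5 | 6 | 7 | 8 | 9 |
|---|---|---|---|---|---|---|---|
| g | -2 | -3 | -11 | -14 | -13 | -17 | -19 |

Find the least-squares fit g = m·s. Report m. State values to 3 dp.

The normal equations are: 260·m = -545.
m = (-545)/260 = -2.09615.

m = -2.096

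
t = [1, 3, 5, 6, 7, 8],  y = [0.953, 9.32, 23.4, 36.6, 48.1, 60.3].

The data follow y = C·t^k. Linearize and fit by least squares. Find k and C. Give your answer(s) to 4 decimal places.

k = 2.0006, C = 0.9759

Let Y = ln y. Fitting Y = k·ln t + ln C by least squares:
Sums: Σln t = 8.5252, Σ(ln t)² = 15.1183, Σln y = 16.9094, Σln t·ln y = 30.0382.
Normal system: [[15.1183, 8.5252]; [8.5252, 6]]·[k, ln C]ᵀ = [30.0382, 16.9094]ᵀ.
Solving (det = 18.0313): k = 2.00061, ln C = -0.02436, so C = exp(-0.02436) = 0.97594.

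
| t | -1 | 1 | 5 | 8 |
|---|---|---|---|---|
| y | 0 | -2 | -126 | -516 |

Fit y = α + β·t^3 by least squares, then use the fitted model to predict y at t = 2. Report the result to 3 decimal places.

ŷ = -8.842

Normal-equation sums: Σ1 = 4, Σt^3 = 637, Σt^3·t^3 = 277771.
Moment sums: Σy = -644, Σt^3·y = -279944.
det = 4·277771 − 637² = 705315.
α = ((-644)·277771 − 637·(-279944))/705315 = -14364/18085; β = (4·(-279944) − 637·(-644))/705315 = -236516/235105.
At t = 2: ŷ = (-14364/18085)·(1) + (-236516/235105)·(8) = -415772/47021.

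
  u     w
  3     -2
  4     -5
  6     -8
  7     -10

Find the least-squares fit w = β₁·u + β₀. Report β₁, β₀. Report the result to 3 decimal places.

Entries of MᵀM: Σu·u = 110, Σu = 20, Σ1 = 4.
And Σu·w = -144, Σw = -25.
Determinant 110·4 − 20² = 40.
β₁ = ((-144)·4 − 20·(-25))/40 = -19/10; β₀ = (110·(-25) − 20·(-144))/40 = 13/4.

β₁ = -1.900, β₀ = 3.250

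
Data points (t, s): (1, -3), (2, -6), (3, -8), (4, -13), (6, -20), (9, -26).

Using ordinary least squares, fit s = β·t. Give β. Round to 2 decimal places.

Compute the Gram sums: Σt·t = 147.
And Σt·s = -445.
Normal equations: [[147]]·[β]ᵀ = [-445]ᵀ.
β = (-445)/147 = -3.02721.

β = -3.03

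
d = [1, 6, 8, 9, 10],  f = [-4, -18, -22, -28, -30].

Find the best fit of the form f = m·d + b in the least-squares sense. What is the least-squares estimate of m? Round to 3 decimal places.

m = -2.882

The normal system XᵀX·[m, b]ᵀ = Xᵀf is [[282, 34]; [34, 5]]·[m, b]ᵀ = [-840, -102]ᵀ.
det = 282·5 − 34² = 254.
m = ((-840)·5 − 34·(-102))/254 = -366/127; b = (282·(-102) − 34·(-840))/254 = -102/127.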